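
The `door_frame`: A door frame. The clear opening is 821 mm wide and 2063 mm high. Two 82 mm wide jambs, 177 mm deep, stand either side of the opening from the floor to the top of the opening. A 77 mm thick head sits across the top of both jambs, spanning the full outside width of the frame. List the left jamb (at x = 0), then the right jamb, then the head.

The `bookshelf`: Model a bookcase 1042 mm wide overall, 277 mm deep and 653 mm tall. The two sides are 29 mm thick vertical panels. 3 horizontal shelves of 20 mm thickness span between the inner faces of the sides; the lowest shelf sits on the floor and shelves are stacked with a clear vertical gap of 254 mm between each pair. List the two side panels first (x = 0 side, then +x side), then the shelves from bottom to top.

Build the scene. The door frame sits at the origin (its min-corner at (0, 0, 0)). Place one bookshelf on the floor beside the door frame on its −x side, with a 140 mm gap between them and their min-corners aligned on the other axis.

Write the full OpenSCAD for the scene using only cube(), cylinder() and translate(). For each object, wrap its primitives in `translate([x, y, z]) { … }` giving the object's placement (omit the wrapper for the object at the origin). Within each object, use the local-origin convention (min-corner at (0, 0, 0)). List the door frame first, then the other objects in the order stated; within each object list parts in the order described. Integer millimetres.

cube([82, 177, 2063]);
translate([903, 0, 0]) cube([82, 177, 2063]);
translate([0, 0, 2063]) cube([985, 177, 77]);
translate([-1182, 0, 0]) {
  cube([29, 277, 653]);
  translate([1013, 0, 0]) cube([29, 277, 653]);
  translate([29, 0, 0]) cube([984, 277, 20]);
  translate([29, 0, 274]) cube([984, 277, 20]);
  translate([29, 0, 548]) cube([984, 277, 20]);
}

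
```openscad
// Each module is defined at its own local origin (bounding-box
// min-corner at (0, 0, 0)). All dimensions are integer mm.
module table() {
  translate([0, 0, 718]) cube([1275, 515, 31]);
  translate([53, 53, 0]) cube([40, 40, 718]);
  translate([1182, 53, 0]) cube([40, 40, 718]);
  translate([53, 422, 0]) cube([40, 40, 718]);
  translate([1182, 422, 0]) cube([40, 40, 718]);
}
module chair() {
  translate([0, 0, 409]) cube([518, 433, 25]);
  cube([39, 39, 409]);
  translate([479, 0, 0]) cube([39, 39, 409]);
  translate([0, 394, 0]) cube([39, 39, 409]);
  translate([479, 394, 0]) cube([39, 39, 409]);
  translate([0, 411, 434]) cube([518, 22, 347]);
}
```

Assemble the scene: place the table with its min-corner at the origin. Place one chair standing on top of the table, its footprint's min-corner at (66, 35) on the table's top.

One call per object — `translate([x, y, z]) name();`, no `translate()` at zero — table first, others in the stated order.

table();
translate([66, 35, 749]) chair();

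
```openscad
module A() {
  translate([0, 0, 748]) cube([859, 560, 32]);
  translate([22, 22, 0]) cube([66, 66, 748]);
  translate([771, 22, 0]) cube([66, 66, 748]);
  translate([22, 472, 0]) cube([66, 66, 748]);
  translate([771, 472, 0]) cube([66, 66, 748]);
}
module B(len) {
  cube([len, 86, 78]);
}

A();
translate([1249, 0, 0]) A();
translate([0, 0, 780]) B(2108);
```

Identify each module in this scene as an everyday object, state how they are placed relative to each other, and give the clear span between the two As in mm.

Second table starts at x = 1249; first ends at x = 859; clear span = 1249 − 859 = 390 mm.

A is a table. B is a beam. A beam spans the tops of two tables. The clear span between the two tables is 390 mm.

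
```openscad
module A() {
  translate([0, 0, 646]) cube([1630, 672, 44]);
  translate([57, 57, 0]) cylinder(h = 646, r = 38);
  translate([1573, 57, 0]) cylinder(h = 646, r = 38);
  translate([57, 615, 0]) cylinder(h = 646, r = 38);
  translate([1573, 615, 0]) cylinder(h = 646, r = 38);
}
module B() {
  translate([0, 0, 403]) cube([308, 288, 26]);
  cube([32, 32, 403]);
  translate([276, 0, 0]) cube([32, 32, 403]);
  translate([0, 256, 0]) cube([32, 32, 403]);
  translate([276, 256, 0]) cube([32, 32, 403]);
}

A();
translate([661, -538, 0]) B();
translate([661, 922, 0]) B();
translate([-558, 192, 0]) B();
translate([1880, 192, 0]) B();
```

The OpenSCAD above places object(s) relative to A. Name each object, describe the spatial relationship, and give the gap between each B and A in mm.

A is a table. B is a stool. Four stools sit around the table at the −y, +y, −x, +x sides. The gap between each stool and the table is 250 mm.

Each stool's nearest face is 250 mm from the table's bounding box.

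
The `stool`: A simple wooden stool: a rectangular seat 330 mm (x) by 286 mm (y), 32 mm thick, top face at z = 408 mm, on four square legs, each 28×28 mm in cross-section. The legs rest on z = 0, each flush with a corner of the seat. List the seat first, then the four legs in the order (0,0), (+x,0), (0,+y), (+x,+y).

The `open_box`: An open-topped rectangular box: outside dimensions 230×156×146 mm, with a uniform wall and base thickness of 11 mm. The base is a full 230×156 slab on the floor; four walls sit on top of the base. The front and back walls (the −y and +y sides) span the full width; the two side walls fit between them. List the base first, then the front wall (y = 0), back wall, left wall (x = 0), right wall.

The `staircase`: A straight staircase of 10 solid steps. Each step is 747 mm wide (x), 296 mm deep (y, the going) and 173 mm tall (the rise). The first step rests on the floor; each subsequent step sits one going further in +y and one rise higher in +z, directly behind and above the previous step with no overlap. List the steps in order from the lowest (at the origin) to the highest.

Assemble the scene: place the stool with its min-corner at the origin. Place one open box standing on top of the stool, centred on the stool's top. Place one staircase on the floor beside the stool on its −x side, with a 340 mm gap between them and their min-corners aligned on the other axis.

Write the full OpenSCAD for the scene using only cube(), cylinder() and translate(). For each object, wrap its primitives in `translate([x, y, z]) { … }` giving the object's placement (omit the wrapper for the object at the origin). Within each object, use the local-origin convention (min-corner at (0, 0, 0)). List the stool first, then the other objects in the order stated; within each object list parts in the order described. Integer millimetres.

translate([0, 0, 376]) cube([330, 286, 32]);
cube([28, 28, 376]);
translate([302, 0, 0]) cube([28, 28, 376]);
translate([0, 258, 0]) cube([28, 28, 376]);
translate([302, 258, 0]) cube([28, 28, 376]);
translate([50, 65, 408]) {
  cube([230, 156, 11]);
  translate([0, 0, 11]) cube([230, 11, 135]);
  translate([0, 145, 11]) cube([230, 11, 135]);
  translate([0, 11, 11]) cube([11, 134, 135]);
  translate([219, 11, 11]) cube([11, 134, 135]);
}
translate([-1087, 0, 0]) {
  cube([747, 296, 173]);
  translate([0, 296, 173]) cube([747, 296, 173]);
  translate([0, 592, 346]) cube([747, 296, 173]);
  translate([0, 888, 519]) cube([747, 296, 173]);
  translate([0, 1184, 692]) cube([747, 296, 173]);
  translate([0, 1480, 865]) cube([747, 296, 173]);
  translate([0, 1776, 1038]) cube([747, 296, 173]);
  translate([0, 2072, 1211]) cube([747, 296, 173]);
  translate([0, 2368, 1384]) cube([747, 296, 173]);
  translate([0, 2664, 1557]) cube([747, 296, 173]);
}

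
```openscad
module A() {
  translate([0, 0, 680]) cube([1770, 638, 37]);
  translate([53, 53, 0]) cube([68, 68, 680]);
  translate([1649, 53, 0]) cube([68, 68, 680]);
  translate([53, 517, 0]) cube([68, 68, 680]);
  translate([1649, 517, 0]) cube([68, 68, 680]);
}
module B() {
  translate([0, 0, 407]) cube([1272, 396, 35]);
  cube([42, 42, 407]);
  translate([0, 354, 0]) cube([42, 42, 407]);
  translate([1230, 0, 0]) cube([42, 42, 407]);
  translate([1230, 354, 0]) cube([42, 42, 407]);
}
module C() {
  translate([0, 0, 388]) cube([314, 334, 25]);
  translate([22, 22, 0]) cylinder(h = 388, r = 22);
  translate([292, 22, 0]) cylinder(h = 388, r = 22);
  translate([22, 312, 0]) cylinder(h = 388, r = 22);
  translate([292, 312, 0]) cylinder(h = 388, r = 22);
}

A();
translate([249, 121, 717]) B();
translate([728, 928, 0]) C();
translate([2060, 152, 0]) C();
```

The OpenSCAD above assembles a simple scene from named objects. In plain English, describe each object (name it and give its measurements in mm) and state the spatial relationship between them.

A is a table with a 1770×638 mm rectangular top, 37 mm thick, top surface at z = 717 mm, supported by four 68×68 mm square legs, each inset 53 mm from the nearest pair of top edges, running from the floor.

B is a bench: a 1272×396 mm seat slab, 35 mm thick, top at z = 442 mm, on four 42×42 mm square legs flush with the seat corners and standing on z = 0.

C is a four-legged stool. The seat is a 314×334×25 mm slab whose top surface is at z = 413 mm; four round legs, each 44 mm in diameter, run from the floor (z = 0) to the underside of the seat, each leg's axis is inset half a diameter from the nearest pair of seat edges (so the leg's bounding box is flush with the corner).

The bench is on top of the table, centred. Two stools sit around the table at the +y, +x sides.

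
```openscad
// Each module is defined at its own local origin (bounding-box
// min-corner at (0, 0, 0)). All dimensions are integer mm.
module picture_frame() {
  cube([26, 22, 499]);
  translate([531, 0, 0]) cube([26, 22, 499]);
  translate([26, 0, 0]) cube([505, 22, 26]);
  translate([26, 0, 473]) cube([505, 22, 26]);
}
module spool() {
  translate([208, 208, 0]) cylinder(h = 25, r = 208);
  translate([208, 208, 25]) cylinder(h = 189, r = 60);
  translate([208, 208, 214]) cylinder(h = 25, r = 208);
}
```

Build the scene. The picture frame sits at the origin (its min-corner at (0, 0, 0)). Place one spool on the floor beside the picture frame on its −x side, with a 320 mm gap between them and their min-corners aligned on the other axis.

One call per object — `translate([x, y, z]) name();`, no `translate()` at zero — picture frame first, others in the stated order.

picture_frame();
translate([-736, 0, 0]) spool();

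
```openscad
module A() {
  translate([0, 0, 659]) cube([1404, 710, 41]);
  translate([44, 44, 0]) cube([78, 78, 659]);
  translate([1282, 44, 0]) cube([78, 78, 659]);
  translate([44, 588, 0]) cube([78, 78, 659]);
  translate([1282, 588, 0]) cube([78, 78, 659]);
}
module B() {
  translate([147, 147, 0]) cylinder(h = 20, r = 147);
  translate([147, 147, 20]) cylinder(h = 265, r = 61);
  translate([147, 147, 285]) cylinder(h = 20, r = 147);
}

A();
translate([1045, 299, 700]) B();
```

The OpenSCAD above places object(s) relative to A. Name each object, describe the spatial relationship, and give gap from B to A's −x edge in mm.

The spool's min-x is at 1045; the table's min-x is 0; gap = 1045 mm.

A is a table. B is a spool. The spool is on top of the table. The gap from the spool to the table's −x edge is 1045 mm.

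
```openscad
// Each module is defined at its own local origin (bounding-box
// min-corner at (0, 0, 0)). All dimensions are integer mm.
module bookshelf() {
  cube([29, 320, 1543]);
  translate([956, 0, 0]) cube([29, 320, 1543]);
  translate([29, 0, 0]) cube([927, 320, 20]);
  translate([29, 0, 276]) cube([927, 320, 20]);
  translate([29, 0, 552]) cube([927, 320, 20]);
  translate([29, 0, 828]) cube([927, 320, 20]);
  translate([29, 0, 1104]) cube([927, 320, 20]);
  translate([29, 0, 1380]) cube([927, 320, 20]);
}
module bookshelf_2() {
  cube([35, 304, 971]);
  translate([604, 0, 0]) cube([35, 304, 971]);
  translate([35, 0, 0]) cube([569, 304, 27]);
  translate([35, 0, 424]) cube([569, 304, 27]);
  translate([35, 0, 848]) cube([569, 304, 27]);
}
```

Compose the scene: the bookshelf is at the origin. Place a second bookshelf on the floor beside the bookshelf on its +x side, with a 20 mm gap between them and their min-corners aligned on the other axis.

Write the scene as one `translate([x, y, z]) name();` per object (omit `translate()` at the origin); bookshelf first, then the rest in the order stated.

bookshelf();
translate([1005, 0, 0]) bookshelf_2();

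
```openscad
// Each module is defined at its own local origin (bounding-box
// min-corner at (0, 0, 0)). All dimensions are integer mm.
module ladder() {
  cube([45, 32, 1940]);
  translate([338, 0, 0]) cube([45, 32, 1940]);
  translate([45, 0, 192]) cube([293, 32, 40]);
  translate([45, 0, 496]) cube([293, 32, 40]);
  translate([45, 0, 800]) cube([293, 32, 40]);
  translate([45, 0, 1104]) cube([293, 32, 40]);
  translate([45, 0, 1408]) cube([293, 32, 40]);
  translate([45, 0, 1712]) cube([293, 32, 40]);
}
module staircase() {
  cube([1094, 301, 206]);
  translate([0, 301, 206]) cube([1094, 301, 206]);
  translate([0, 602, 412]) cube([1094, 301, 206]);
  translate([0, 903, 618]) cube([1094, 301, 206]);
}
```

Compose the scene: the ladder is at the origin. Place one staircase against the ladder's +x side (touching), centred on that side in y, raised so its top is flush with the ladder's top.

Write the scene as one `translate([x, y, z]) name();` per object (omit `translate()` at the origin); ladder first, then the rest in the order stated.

ladder();
translate([383, -586, 1116]) staircase();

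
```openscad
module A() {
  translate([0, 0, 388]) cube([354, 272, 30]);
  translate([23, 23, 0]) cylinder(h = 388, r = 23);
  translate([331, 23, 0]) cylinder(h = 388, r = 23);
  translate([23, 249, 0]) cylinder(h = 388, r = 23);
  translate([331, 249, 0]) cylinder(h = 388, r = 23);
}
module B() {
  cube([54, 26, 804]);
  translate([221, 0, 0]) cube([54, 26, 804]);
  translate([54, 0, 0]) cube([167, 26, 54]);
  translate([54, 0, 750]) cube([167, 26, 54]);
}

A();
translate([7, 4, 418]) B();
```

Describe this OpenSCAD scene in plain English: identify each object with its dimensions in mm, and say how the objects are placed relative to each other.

A is a four-legged stool. The seat is a 354×272×30 mm slab whose top surface is at z = 418 mm; four round legs, each 46 mm in diameter, run from the floor (z = 0) to the underside of the seat, each leg's axis is inset half a diameter from the nearest pair of seat edges (so the leg's bounding box is flush with the corner).

B is a picture frame with a 167×696 mm rectangular opening (x by z) and a uniform 54 mm border on every side. Frame depth is 26 mm along y. It is built from two vertical stiles running the full outside height and two horizontal rails spanning the gap between the stiles.

The picture frame is on top of the stool.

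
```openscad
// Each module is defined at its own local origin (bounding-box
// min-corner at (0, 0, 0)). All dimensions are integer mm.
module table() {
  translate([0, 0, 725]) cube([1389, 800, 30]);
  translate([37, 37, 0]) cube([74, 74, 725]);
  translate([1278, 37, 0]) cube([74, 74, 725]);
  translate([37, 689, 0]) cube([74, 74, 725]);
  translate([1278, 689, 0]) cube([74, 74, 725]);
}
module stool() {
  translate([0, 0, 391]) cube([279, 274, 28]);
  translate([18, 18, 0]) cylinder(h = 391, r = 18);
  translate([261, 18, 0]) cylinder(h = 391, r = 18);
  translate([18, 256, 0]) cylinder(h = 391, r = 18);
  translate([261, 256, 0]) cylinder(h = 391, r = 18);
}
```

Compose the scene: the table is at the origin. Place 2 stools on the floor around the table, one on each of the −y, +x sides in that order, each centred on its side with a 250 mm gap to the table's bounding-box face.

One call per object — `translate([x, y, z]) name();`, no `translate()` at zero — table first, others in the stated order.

table();
translate([555, -524, 0]) stool();
translate([1639, 263, 0]) stool();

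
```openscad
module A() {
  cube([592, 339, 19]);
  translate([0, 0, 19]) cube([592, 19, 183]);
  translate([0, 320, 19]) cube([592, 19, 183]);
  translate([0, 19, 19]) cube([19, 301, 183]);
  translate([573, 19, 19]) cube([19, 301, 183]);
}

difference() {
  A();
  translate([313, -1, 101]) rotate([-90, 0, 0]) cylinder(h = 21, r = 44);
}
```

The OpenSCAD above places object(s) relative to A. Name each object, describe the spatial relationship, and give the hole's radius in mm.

The subtracted cylinder has r = 44 mm.

A is an open box. The open box has a circular hole through its front wall. The hole's radius is 44 mm.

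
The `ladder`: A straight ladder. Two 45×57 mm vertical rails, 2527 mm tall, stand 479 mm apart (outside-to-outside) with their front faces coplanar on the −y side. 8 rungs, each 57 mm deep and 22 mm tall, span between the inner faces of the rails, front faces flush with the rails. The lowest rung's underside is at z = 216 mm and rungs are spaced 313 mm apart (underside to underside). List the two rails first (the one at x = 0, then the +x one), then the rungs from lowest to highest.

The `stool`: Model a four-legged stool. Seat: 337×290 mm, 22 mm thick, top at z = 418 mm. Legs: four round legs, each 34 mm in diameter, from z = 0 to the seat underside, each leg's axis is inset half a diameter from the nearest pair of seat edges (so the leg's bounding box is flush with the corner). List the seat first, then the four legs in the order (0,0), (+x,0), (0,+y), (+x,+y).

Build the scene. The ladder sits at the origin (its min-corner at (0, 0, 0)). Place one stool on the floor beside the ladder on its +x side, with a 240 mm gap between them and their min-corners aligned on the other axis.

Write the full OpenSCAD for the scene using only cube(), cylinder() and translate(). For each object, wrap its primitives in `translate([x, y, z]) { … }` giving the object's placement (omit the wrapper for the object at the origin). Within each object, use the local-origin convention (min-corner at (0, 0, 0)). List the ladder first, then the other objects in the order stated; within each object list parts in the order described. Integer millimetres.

cube([45, 57, 2527]);
translate([434, 0, 0]) cube([45, 57, 2527]);
translate([45, 0, 216]) cube([389, 57, 22]);
translate([45, 0, 529]) cube([389, 57, 22]);
translate([45, 0, 842]) cube([389, 57, 22]);
translate([45, 0, 1155]) cube([389, 57, 22]);
translate([45, 0, 1468]) cube([389, 57, 22]);
translate([45, 0, 1781]) cube([389, 57, 22]);
translate([45, 0, 2094]) cube([389, 57, 22]);
translate([45, 0, 2407]) cube([389, 57, 22]);
translate([719, 0, 0]) {
  translate([0, 0, 396]) cube([337, 290, 22]);
  translate([17, 17, 0]) cylinder(h = 396, r = 17);
  translate([320, 17, 0]) cylinder(h = 396, r = 17);
  translate([17, 273, 0]) cylinder(h = 396, r = 17);
  translate([320, 273, 0]) cylinder(h = 396, r = 17);
}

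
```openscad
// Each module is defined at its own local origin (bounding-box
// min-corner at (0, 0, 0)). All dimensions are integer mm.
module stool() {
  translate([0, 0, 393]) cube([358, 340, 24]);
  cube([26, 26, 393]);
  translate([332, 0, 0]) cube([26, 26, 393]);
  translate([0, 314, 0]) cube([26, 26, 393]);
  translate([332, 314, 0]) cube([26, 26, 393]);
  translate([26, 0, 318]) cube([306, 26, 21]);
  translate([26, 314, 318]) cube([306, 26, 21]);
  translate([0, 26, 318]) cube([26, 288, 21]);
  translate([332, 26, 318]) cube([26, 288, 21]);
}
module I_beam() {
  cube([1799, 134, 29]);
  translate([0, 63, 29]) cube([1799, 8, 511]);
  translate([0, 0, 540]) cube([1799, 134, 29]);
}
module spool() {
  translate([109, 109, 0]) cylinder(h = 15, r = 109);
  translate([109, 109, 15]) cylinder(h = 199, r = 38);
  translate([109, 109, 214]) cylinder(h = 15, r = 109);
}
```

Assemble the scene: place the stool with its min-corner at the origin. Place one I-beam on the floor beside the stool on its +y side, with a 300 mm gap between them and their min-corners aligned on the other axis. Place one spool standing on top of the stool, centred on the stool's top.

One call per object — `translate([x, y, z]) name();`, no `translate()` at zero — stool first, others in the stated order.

stool();
translate([0, 640, 0]) I_beam();
translate([70, 61, 417]) spool();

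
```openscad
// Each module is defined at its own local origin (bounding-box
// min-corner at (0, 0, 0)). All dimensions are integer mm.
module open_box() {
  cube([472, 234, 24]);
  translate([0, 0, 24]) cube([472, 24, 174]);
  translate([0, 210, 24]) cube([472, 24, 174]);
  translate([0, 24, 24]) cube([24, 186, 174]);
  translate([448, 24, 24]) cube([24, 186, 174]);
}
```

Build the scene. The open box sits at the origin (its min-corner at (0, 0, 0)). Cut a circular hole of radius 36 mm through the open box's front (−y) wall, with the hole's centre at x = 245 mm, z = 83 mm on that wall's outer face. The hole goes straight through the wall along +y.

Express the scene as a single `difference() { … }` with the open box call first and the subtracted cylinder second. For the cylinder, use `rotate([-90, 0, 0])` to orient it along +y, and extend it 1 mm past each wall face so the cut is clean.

difference() {
  open_box();
  translate([245, -1, 83]) rotate([-90, 0, 0]) cylinder(h = 26, r = 36);
}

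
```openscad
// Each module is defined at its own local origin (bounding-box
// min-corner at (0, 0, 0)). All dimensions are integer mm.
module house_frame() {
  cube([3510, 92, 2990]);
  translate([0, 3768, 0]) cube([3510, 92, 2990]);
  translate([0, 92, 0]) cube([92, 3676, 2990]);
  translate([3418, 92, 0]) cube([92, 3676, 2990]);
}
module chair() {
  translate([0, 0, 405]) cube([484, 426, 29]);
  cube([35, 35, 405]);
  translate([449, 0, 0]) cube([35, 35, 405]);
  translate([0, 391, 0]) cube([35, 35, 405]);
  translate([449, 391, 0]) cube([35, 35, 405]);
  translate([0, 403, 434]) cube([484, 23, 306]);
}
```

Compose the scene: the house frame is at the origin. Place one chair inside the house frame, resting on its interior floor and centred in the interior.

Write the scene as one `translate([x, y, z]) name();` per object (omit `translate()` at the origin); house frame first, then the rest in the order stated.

house_frame();
translate([1513, 1717, 0]) chair();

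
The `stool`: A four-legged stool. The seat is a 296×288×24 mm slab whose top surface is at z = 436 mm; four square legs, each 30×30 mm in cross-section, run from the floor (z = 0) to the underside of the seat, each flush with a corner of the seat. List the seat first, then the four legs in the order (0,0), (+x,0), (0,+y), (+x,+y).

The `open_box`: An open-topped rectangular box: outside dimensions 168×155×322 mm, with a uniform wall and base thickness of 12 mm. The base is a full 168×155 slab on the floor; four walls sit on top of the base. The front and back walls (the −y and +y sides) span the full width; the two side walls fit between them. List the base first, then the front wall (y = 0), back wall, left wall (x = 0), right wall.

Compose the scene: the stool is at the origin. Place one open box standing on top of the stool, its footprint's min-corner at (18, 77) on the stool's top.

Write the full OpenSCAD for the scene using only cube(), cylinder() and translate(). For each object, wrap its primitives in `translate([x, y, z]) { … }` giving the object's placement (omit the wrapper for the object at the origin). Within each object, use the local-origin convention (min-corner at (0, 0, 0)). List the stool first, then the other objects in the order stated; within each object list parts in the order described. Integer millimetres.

translate([0, 0, 412]) cube([296, 288, 24]);
cube([30, 30, 412]);
translate([266, 0, 0]) cube([30, 30, 412]);
translate([0, 258, 0]) cube([30, 30, 412]);
translate([266, 258, 0]) cube([30, 30, 412]);
translate([18, 77, 436]) {
  cube([168, 155, 12]);
  translate([0, 0, 12]) cube([168, 12, 310]);
  translate([0, 143, 12]) cube([168, 12, 310]);
  translate([0, 12, 12]) cube([12, 131, 310]);
  translate([156, 12, 12]) cube([12, 131, 310]);
}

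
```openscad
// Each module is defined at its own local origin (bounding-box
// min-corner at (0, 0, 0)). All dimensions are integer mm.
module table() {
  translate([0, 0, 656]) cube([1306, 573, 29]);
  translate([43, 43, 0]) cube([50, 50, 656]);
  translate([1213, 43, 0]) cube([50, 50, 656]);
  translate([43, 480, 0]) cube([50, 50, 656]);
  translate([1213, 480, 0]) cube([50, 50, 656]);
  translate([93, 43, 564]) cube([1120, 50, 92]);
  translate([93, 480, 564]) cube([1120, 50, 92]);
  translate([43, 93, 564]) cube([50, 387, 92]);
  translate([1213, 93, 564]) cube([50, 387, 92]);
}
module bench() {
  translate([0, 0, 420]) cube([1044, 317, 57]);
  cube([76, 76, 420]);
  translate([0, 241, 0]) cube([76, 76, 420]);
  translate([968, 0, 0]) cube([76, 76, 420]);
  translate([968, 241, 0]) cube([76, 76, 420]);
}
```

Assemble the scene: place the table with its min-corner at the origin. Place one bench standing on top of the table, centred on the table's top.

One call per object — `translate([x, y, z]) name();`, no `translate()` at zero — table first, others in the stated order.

table();
translate([131, 128, 685]) bench();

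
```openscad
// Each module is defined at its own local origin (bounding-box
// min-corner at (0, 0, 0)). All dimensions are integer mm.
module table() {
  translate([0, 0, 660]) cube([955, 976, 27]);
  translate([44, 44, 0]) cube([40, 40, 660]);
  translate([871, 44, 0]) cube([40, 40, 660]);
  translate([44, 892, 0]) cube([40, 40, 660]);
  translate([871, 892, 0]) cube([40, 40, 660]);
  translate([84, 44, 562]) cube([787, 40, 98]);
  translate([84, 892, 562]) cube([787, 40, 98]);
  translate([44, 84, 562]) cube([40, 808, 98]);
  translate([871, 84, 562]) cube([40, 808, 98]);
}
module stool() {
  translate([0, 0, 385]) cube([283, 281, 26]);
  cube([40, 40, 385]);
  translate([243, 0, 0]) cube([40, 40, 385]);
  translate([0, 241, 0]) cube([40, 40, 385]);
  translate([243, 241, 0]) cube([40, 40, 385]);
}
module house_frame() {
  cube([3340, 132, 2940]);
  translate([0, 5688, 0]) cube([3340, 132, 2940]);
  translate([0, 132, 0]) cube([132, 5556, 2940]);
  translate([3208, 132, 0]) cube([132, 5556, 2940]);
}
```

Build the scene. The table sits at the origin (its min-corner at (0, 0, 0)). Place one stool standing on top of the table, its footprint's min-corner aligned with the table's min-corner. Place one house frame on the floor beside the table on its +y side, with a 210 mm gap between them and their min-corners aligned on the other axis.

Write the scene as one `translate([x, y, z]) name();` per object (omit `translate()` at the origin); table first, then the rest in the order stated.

table();
translate([0, 0, 687]) stool();
translate([0, 1186, 0]) house_frame();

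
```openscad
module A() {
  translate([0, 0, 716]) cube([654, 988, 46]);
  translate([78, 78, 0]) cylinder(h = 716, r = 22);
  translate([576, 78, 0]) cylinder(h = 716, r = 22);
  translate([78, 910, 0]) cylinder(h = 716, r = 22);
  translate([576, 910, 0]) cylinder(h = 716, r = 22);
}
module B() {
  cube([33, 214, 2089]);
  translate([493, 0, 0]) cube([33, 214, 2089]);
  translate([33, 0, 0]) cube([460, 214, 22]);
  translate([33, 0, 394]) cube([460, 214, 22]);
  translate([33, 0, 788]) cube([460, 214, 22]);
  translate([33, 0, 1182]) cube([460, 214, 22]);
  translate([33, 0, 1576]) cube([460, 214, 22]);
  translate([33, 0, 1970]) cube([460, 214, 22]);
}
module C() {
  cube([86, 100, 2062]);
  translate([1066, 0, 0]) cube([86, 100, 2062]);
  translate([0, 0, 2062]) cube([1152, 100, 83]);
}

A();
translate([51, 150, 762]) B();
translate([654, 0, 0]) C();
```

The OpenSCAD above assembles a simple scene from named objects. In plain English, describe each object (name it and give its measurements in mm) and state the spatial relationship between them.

A is a table: top 654 mm (x) × 988 mm (y), 46 mm thick, upper face at z = 762 mm, on four round legs of 44 mm diameter, each leg's bounding box inset 56 mm from the nearest pair of top edges, running from z = 0 to the bottom of the top.

B is an open bookshelf. Two side panels, each 33 mm thick, 214 mm deep and 2089 mm tall, stand 526 mm apart (outside-to-outside). Between them sit 6 shelves, each 22 mm thick and 214 mm deep, spanning the full gap between the sides. The bottom shelf rests on the floor (its underside at z = 0) and the clear gap between one shelf's top and the next shelf's underside is 372 mm.

C is a door frame. The clear opening is 980 mm wide and 2062 mm high. Two 86 mm wide jambs, 100 mm deep, stand either side of the opening from the floor to the top of the opening. A 83 mm thick head sits across the top of both jambs, spanning the full outside width of the frame.

The bookshelf is on top of the table. The door frame is against the table's +x side, with their −y faces flush.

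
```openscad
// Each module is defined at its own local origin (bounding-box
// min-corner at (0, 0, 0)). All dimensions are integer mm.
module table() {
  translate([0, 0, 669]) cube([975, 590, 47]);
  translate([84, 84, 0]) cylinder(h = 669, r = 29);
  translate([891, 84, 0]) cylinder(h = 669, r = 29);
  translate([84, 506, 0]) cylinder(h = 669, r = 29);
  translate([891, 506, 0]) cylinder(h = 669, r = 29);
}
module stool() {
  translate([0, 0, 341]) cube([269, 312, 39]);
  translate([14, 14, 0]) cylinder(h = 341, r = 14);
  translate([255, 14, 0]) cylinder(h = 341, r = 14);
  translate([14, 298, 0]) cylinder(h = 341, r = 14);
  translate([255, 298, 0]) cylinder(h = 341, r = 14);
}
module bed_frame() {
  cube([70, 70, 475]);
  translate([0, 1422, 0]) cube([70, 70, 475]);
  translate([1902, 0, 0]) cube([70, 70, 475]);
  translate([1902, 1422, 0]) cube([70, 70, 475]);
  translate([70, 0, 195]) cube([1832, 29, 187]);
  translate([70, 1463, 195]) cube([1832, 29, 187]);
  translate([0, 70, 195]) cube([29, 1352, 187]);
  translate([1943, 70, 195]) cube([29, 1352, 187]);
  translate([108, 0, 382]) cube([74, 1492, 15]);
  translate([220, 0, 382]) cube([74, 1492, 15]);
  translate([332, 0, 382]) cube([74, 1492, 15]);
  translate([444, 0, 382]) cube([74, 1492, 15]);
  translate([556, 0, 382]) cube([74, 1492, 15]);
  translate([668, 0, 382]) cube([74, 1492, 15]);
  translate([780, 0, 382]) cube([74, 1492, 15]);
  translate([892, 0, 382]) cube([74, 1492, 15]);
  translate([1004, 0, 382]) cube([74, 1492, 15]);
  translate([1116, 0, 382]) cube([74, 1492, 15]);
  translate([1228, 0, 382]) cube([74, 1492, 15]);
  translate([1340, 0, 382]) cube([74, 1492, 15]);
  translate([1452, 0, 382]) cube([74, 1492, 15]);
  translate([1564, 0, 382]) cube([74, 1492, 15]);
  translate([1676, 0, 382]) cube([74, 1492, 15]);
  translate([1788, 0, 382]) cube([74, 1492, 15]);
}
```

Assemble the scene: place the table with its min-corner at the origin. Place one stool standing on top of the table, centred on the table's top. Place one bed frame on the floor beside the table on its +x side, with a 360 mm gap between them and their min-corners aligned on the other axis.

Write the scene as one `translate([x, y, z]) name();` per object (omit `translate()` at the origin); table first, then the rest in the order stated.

table();
translate([353, 139, 716]) stool();
translate([1335, 0, 0]) bed_frame();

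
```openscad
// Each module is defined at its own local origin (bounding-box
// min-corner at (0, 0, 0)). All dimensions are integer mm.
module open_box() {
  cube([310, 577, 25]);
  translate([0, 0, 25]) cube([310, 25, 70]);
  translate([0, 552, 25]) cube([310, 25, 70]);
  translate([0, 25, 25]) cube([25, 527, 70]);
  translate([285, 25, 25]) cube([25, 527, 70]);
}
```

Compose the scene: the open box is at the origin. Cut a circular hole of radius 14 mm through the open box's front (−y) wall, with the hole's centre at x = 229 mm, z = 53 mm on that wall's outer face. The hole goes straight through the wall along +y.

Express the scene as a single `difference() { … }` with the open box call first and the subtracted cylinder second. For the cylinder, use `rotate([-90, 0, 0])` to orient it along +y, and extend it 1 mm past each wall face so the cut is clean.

difference() {
  open_box();
  translate([229, -1, 53]) rotate([-90, 0, 0]) cylinder(h = 27, r = 14);
}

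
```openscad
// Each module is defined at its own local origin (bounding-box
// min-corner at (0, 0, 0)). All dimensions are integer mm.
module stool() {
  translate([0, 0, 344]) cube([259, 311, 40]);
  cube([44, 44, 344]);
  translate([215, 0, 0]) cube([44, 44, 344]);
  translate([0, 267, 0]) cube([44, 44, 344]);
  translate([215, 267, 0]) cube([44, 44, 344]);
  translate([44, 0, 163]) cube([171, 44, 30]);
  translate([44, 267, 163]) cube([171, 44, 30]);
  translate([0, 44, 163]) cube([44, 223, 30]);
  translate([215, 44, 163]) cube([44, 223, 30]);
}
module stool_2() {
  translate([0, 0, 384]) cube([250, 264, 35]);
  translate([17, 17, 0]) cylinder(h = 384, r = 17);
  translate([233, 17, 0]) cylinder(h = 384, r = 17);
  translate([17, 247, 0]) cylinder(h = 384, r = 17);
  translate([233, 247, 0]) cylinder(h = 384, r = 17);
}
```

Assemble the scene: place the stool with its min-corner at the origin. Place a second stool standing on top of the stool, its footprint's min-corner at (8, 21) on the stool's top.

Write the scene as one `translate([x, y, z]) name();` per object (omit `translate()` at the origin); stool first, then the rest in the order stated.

stool();
translate([8, 21, 384]) stool_2();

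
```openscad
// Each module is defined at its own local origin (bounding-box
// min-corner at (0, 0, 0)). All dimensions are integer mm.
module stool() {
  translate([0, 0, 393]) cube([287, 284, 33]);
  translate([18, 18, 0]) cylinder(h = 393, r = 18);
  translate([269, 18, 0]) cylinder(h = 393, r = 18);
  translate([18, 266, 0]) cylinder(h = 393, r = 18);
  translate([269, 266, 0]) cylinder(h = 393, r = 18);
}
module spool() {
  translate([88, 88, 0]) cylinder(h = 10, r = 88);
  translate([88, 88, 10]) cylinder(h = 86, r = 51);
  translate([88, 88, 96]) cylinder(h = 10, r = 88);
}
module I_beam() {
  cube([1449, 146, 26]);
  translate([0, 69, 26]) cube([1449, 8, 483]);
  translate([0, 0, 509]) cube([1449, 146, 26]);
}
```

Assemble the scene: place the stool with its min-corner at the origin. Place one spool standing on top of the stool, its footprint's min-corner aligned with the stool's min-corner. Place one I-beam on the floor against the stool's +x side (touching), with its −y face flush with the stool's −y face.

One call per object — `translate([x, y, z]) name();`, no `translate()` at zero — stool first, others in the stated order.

stool();
translate([0, 0, 426]) spool();
translate([287, 0, 0]) I_beam();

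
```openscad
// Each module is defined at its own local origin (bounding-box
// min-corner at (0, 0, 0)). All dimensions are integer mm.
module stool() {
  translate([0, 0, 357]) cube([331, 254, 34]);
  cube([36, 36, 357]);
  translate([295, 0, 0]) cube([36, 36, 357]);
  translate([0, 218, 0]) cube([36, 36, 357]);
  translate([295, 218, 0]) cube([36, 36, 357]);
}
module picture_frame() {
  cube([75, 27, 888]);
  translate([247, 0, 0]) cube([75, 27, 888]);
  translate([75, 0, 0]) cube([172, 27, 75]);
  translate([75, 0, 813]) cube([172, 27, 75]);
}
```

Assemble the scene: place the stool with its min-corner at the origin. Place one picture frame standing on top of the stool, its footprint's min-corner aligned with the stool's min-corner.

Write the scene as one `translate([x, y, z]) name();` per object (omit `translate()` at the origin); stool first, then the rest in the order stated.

stool();
translate([0, 0, 391]) picture_frame();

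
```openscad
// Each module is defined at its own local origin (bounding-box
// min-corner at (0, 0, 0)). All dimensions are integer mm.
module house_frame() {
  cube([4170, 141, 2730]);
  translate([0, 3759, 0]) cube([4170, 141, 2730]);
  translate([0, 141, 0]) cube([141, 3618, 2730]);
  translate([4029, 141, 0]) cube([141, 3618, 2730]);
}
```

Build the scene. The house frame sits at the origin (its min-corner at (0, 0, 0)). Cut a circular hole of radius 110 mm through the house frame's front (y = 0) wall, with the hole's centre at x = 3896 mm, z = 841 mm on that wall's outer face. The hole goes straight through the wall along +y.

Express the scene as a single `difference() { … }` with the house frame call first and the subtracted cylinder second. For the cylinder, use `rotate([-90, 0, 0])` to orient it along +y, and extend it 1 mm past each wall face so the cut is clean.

difference() {
  house_frame();
  translate([3896, -1, 841]) rotate([-90, 0, 0]) cylinder(h = 143, r = 110);
}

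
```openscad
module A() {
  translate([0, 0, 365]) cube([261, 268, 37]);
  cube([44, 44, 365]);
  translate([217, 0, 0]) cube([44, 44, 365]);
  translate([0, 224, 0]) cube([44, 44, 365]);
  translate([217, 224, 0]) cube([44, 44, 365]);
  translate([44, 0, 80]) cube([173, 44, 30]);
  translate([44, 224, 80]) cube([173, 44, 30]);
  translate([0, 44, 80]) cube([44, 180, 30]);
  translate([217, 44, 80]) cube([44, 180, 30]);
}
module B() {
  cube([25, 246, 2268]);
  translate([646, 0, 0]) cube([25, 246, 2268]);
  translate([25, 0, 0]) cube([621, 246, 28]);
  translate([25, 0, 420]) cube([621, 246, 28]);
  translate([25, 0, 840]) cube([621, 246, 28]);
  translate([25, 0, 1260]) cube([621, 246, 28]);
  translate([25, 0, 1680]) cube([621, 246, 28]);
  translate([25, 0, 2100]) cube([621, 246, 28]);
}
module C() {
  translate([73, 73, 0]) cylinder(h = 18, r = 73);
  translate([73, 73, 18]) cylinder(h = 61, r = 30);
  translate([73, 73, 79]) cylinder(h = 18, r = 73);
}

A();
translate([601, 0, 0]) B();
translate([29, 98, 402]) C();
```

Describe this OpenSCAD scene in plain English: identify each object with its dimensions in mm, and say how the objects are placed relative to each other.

A is a four-legged stool. The seat is a 261×268×37 mm slab whose top surface is at z = 402 mm; four square legs, each 44×44 mm in cross-section, run from the floor (z = 0) to the underside of the seat, each flush with a corner of the seat. Four stretchers, 44 mm wide and 30 mm tall, connect adjacent legs with their undersides at z = 80 mm, each running between the inner faces of the legs it joins and aligned with the legs' outer faces on the other axis.

B is an open bookshelf. Two side panels, each 25 mm thick, 246 mm deep and 2268 mm tall, stand 671 mm apart (outside-to-outside). Between them sit 6 shelves, each 28 mm thick and 246 mm deep, spanning the full gap between the sides. The bottom shelf rests on the floor (its underside at z = 0) and the clear gap between one shelf's top and the next shelf's underside is 392 mm.

C is a spool: two coaxial disc flanges of radius 73 mm and thickness 18 mm, joined by a core cylinder of radius 30 mm and height 61 mm. The lower flange rests on z = 0 and the three cylinders share a vertical axis.

The bookshelf is on the floor beside the stool on its +x side. The spool is on top of the stool.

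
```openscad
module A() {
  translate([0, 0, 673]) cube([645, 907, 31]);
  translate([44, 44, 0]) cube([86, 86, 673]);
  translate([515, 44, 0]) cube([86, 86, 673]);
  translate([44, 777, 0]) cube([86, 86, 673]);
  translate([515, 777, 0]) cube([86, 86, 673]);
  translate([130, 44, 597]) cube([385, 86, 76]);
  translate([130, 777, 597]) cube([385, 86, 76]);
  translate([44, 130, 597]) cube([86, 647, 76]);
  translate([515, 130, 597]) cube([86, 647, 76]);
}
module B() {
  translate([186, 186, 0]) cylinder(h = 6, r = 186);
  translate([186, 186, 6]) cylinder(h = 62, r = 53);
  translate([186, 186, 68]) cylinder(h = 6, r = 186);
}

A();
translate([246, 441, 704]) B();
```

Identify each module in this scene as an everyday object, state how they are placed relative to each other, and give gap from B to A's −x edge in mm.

The spool's min-x is at 246; the table's min-x is 0; gap = 246 mm.

A is a table. B is a spool. The spool is on top of the table. The gap from the spool to the table's −x edge is 246 mm.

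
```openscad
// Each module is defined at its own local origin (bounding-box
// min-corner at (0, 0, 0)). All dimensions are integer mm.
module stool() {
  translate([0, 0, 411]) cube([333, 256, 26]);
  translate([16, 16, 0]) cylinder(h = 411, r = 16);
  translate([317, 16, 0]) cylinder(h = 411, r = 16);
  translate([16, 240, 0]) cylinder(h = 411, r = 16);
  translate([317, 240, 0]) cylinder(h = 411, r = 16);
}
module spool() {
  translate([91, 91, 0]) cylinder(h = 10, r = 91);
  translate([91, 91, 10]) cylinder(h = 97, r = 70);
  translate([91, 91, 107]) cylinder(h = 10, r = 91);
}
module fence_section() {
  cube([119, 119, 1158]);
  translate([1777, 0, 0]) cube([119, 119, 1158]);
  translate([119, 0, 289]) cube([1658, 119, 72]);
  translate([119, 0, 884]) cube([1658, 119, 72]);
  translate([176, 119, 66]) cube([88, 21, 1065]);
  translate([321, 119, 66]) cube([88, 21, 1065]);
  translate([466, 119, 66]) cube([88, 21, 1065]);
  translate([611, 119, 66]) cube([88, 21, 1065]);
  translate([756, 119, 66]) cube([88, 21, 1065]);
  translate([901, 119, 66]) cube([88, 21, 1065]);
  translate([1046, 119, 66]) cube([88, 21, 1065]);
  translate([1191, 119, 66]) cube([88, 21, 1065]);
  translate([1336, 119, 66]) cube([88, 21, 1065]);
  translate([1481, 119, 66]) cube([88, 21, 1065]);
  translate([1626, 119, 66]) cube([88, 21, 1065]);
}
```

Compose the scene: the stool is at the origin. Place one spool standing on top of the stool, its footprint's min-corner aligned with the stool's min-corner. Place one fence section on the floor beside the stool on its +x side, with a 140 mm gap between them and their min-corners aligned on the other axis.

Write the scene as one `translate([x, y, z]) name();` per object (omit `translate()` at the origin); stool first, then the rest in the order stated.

stool();
translate([0, 0, 437]) spool();
translate([473, 0, 0]) fence_section();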